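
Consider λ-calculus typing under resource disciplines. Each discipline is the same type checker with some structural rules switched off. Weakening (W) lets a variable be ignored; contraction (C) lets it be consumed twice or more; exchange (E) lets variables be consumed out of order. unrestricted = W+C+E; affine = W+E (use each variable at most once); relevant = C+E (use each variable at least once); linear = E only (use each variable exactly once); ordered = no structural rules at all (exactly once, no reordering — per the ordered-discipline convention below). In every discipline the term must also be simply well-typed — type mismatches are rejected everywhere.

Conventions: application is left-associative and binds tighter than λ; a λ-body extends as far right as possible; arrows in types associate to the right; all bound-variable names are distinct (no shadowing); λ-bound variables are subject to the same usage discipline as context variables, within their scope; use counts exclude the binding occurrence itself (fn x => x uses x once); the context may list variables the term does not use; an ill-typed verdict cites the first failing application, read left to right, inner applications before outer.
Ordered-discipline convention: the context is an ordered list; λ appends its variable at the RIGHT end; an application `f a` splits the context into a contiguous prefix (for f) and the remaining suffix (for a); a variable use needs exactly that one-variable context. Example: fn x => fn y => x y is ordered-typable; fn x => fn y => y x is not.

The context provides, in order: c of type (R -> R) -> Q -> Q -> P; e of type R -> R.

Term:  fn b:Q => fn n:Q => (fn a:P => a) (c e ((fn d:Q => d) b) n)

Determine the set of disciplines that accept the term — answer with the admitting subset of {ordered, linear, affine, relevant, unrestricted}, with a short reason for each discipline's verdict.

accepted by: ordered, linear, affine, relevant, unrestricted
counts: c: 1; e: 1; b [bound]: 1; n [bound]: 1; a [bound]: 1; d [bound]: 1
use order (left to right): a, c, e, d, b, n
typing: well-typed — term : Q -> Q -> P
ordered ✓ (c, e, b, n, a, d: once each, no exchange needed)
linear ✓ (each of c, e, b, n, a, d used exactly once)
affine ✓ (no duplicate uses among c, e, b, n, a, d)
relevant ✓ (every one of c, e, b, n, a, d appears)
unrestricted ✓ (well-typed at Q -> Q -> P; no restrictions here)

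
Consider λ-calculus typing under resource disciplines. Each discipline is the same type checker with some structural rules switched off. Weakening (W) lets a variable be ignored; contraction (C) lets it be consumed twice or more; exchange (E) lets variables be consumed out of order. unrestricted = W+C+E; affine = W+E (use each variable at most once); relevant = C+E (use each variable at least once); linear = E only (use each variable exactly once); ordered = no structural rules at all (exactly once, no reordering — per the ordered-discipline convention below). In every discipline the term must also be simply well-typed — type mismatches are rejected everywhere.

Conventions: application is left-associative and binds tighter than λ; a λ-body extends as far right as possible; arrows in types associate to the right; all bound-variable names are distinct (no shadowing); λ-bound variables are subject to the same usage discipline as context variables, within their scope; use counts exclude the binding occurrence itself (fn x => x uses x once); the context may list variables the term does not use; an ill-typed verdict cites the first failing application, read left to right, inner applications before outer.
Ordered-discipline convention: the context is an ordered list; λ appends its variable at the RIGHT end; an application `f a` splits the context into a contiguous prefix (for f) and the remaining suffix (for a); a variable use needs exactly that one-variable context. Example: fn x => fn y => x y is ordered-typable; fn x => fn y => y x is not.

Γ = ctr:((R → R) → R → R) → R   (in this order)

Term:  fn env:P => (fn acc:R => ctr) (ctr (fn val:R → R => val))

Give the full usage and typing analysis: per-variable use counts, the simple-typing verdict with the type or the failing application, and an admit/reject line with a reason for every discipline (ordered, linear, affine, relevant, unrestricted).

usage: ctr: 2; env (bound): 0; acc (bound): 0; val (bound): 1
order of uses: ctr, ctr, val
typing: ✓ — P → ((R → R) → R → R) → R
ordered ✗ (needs contraction — ctr ×2; needs weakening: env, acc unused)
linear ✗ (needs contraction — ctr ×2; needs weakening: env, acc unused)
affine ✗ (needs contraction — ctr ×2)
relevant ✗ (needs weakening: env, acc unused)
unrestricted ✓ (typability at P → ((R → R) → R → R) → R is all that's needed)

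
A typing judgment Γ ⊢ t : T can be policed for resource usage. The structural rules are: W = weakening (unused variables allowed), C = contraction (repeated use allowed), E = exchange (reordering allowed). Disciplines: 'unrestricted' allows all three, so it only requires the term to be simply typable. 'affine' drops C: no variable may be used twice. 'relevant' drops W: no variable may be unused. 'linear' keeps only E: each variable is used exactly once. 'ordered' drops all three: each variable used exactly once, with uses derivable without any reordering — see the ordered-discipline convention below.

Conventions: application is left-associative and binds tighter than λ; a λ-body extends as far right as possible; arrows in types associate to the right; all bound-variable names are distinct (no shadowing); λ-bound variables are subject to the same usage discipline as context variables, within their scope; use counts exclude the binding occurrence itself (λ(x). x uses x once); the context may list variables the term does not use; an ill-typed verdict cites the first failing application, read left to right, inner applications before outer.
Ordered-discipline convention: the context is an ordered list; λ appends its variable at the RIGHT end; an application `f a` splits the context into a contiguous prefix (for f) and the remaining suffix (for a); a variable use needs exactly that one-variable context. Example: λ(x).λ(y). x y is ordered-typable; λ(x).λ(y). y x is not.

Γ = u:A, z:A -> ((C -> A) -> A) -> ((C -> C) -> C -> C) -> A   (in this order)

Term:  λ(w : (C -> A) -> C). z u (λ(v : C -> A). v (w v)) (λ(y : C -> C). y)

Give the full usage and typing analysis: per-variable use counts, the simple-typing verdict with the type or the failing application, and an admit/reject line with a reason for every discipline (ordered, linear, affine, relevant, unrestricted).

usage: u=1, z=1, w (λ-bound)=1, v (λ-bound)=2, y (λ-bound)=1
left-to-right use order: z, u, v, w, v, y
typing: the term checks, with type ((C -> A) -> C) -> A
ordered: ✗ — v ×2 used more than once (contraction)
linear: ✗ — v ×2 used more than once (contraction)
affine: ✗ — v ×2 used more than once (contraction)
relevant: ✓ — u, z, w, v, y: all used, weakening unneeded
unrestricted: ✓ — type-checks (((C -> A) -> C) -> A) and nothing is barred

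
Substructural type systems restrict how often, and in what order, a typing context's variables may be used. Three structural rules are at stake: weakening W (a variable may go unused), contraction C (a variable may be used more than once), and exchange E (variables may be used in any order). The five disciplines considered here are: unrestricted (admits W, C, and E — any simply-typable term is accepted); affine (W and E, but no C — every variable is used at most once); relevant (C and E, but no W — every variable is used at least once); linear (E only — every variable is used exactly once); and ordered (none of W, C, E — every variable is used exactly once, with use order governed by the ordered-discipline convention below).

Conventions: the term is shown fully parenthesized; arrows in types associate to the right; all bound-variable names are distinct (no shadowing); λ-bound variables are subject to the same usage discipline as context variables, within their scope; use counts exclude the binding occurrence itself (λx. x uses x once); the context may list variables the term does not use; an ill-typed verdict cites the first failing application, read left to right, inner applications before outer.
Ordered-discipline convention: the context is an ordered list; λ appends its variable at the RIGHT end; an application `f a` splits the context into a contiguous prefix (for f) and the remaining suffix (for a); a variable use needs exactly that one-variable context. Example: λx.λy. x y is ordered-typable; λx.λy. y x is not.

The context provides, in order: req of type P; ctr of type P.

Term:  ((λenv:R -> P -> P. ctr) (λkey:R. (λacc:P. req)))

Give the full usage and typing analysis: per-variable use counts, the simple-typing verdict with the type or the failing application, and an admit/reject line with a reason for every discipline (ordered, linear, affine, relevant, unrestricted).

usage: req: 1×; ctr: 1×; env [bound]: 0×; key [bound]: 0×; acc [bound]: 0×
left-to-right use order: ctr, req
typing: the term checks, with type P
ordered: ✗ — unused: env, key, acc — weakening required
linear: ✗ — unused: env, key, acc — weakening required
affine: ✓ — no duplicate uses among req, ctr, env, key, acc
relevant: ✗ — unused: env, key, acc — weakening required
unrestricted: ✓ — well-typed at P; no restrictions here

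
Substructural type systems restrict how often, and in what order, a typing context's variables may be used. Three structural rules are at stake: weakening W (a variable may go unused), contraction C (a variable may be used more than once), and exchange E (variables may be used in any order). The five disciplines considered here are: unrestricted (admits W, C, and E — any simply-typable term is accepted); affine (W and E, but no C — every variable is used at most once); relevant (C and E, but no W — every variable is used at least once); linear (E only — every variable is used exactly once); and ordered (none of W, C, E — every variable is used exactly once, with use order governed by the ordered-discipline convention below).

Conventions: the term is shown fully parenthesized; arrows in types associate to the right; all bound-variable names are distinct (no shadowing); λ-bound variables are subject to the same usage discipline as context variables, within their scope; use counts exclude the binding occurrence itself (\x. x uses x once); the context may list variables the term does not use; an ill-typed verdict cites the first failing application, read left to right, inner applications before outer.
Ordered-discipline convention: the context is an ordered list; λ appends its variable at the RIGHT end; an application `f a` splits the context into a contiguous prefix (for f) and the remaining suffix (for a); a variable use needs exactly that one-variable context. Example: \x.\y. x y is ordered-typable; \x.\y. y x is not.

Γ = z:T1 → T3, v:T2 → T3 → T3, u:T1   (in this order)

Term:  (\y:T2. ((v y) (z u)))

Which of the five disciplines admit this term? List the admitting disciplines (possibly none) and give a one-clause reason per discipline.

admitting disciplines: linear, affine, relevant, unrestricted
counts: z: 1, v: 1, u: 1, y [bound]: 1
use order (left to right): v, y, z, u
typing: well-typed — term : T2 → T3
ordered: ✗ — use order v, y, z, u needs exchange
linear: ✓ — each of z, v, u, y used exactly once
affine: ✓ — z, v, u, y: no repeats, contraction unneeded
relevant: ✓ — at least one use each (z, v, u, y)
unrestricted: ✓ — type-checks (T2 → T3) and nothing is barred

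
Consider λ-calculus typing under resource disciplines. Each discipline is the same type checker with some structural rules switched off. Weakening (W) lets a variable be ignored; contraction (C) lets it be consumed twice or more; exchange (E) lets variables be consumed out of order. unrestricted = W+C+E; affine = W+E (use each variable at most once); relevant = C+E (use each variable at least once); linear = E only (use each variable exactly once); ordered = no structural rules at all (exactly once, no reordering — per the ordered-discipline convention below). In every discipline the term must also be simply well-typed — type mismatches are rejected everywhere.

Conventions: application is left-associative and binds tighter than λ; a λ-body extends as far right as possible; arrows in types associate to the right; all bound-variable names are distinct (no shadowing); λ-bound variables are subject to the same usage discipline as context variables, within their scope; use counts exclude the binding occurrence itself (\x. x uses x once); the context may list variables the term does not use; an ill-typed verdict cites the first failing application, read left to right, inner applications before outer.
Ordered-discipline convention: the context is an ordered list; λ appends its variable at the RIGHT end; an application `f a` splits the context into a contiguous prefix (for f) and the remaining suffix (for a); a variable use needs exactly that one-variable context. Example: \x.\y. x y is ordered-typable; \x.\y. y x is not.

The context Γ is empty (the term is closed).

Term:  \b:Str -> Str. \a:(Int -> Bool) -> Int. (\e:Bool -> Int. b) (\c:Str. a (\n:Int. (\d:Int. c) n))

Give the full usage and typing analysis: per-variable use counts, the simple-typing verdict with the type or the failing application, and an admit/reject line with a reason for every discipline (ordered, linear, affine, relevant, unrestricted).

counts: b (λ-bound): 1, a (λ-bound): 1, e (λ-bound): 0, c (λ-bound): 1, n (λ-bound): 1, d (λ-bound): 0
order of uses: b, a, c, n
typing: ill-typed: argument of type Int -> Str where Int -> Bool is required
ordered: ✗ — a type mismatch blocks all five
linear: ✗ — the type mismatch rejects it
affine: ✗ — not simply typable
relevant: ✗ — fails simple typing
unrestricted: ✗ — a type mismatch blocks all five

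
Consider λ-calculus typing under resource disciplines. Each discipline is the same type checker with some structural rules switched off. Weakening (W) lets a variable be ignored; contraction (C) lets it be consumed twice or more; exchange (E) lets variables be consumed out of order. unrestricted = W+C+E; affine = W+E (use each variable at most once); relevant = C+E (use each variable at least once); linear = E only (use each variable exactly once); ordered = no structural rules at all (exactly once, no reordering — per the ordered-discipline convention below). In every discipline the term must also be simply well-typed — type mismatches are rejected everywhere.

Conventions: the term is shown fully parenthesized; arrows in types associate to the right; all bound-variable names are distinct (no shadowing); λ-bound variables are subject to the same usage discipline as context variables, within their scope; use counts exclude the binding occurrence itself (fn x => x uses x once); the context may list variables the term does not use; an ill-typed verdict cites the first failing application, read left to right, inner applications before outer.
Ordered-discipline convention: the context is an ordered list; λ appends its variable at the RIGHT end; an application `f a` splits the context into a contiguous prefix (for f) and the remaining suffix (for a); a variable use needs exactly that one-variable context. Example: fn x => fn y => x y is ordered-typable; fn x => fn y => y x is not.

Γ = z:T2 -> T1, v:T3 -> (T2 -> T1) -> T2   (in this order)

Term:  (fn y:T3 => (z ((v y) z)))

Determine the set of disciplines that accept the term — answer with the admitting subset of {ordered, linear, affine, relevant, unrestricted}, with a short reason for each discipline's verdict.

accepted by: relevant, unrestricted
counts: z ×2; v ×1; y (bound) ×1
left-to-right use order: z, v, y, z
typing: well-typed — term : T3 -> T1
ordered: ✗, needs contraction — z ×2
linear: ✗, needs contraction — z ×2
affine: ✗, needs contraction — z ×2
relevant: ✓, at least one use each (z, v, y)
unrestricted: ✓, type-checks (T3 -> T1) and nothing is barred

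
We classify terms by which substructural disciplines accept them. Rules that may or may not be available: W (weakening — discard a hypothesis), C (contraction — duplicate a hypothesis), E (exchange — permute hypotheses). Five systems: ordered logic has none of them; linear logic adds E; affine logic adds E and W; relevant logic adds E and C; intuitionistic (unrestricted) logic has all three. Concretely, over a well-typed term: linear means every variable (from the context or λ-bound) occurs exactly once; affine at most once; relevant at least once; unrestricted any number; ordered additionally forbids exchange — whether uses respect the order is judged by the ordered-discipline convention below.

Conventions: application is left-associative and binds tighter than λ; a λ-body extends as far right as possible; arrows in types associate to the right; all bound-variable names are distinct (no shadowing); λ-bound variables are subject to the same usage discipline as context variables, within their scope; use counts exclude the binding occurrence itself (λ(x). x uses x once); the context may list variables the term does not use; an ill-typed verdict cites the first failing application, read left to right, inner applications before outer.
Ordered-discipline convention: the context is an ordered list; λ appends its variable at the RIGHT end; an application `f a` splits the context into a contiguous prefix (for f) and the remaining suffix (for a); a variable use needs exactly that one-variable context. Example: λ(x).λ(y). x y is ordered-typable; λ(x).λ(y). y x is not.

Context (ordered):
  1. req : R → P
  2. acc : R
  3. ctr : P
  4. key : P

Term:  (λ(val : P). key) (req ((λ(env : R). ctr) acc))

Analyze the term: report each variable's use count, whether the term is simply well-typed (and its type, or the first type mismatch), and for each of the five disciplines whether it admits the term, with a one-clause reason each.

counts: req: 1; acc: 1; ctr: 1; key: 1; val [bound]: 0; env [bound]: 0
use order (left to right): key, req, ctr, acc
typing: ill-typed: an application expects R but receives P
ordered: ✗, not simply typable
linear: ✗, fails simple typing
affine: ✗, a type mismatch blocks all five
relevant: ✗, the type mismatch rejects it
unrestricted: ✗, not simply typable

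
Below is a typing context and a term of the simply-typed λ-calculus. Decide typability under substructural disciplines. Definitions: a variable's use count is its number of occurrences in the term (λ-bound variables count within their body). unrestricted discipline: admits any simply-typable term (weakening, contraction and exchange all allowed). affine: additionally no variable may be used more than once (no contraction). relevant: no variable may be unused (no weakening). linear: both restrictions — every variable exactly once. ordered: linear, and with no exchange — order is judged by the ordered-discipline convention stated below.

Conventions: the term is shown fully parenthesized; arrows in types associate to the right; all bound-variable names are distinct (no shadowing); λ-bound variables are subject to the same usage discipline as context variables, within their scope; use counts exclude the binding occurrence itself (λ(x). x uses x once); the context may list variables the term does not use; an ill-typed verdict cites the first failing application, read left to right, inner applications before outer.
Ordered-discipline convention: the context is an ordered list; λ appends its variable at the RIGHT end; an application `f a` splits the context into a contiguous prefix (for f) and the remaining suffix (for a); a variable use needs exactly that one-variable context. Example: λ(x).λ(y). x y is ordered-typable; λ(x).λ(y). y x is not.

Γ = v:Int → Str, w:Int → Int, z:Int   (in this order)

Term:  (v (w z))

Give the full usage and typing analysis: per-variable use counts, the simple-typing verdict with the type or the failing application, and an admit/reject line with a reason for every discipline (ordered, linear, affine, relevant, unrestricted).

counts: v=1; w=1; z=1
order of uses: v, w, z
typing: well-typed — term : Str
ordered: ✓ — v, w, z once each; derivable with no W/C/E
linear: ✓ — each of v, w, z used exactly once
affine: ✓ — v, w, z: no repeats, contraction unneeded
relevant: ✓ — at least one use each (v, w, z)
unrestricted: ✓ — type-checks (Str) and nothing is barred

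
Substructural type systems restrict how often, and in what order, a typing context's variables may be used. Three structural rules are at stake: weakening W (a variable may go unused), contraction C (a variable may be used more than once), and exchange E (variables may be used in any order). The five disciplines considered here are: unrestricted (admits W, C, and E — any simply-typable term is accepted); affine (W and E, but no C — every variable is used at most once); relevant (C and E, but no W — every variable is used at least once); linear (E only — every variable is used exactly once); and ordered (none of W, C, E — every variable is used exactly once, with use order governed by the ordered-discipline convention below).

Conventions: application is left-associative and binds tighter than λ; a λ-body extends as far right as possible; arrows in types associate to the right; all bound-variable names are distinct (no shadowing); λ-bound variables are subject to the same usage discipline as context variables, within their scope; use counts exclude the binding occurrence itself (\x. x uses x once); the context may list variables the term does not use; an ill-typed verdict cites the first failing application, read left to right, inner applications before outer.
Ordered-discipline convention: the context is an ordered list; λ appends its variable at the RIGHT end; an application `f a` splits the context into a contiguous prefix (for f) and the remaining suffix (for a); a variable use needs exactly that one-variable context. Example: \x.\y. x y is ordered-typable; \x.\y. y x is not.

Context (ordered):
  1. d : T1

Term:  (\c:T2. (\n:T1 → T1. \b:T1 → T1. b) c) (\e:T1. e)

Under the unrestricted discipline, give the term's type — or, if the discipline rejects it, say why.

not well-typed under unrestricted — a type mismatch blocks all five
use counts: d: 0; c [bound]: 1; n [bound]: 0; b [bound]: 1; e [bound]: 1
uses in reading order: b, c, e
typing: ill-typed: an application expects T1 → T1 but receives T2
all disciplines: ordered ✗, linear ✗, affine ✗, relevant ✗, unrestricted ✗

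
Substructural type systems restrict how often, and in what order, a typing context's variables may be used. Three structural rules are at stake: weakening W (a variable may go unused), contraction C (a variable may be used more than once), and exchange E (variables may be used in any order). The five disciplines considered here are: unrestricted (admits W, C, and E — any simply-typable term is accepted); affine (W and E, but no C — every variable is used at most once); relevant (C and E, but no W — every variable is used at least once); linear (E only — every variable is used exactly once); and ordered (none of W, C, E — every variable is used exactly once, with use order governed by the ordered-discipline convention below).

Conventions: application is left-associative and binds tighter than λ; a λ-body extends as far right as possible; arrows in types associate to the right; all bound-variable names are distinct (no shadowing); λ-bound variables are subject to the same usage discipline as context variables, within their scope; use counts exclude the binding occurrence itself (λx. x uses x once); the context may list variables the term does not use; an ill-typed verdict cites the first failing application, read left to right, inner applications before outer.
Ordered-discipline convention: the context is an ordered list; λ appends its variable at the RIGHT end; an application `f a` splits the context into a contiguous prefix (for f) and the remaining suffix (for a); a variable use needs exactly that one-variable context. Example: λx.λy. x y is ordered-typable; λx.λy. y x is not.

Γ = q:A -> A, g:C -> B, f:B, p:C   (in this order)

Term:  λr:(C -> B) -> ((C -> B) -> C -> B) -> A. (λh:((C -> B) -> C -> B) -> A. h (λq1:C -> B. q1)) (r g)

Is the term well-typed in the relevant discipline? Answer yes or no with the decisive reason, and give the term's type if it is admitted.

no — unused: q, f, p — weakening required
counts: q ×0, g ×1, f ×0, p ×0, r [bound] ×1, h [bound] ×1, q1 [bound] ×1
left-to-right use order: h, q1, r, g
typing: well-typed at ((C -> B) -> ((C -> B) -> C -> B) -> A) -> A
across the five disciplines: ordered ✗, linear ✗, affine ✓, relevant ✗, unrestricted ✓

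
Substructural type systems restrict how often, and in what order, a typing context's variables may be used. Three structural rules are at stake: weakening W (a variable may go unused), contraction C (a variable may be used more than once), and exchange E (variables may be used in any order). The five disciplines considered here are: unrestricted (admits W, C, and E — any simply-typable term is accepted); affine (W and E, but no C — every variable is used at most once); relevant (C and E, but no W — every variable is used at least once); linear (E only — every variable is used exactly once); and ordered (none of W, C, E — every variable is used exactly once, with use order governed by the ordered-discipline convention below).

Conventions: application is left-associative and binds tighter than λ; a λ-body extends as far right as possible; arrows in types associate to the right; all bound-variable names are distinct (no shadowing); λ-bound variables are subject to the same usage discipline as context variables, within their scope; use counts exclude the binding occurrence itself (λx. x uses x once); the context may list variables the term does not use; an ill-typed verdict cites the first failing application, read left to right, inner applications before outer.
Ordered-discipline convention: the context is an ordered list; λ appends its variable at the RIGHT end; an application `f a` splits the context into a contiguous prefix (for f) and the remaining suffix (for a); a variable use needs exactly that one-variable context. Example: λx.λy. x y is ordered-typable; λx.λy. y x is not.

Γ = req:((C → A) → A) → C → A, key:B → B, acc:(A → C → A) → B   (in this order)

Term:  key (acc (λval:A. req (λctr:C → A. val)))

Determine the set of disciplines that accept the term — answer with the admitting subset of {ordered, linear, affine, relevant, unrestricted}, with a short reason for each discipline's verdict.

accepted by: affine, unrestricted
variable uses: req=1; key=1; acc=1; val [bound]=1; ctr [bound]=0
left-to-right use order: key, acc, req, val
typing: the term checks, with type B
ordered: ✗ — ctr never used (weakening)
linear: ✗ — ctr never used (weakening)
affine: ✓ — req, key, acc, val, ctr: no repeats, contraction unneeded
relevant: ✗ — ctr never used (weakening)
unrestricted: ✓ — type-checks (B) and nothing is barred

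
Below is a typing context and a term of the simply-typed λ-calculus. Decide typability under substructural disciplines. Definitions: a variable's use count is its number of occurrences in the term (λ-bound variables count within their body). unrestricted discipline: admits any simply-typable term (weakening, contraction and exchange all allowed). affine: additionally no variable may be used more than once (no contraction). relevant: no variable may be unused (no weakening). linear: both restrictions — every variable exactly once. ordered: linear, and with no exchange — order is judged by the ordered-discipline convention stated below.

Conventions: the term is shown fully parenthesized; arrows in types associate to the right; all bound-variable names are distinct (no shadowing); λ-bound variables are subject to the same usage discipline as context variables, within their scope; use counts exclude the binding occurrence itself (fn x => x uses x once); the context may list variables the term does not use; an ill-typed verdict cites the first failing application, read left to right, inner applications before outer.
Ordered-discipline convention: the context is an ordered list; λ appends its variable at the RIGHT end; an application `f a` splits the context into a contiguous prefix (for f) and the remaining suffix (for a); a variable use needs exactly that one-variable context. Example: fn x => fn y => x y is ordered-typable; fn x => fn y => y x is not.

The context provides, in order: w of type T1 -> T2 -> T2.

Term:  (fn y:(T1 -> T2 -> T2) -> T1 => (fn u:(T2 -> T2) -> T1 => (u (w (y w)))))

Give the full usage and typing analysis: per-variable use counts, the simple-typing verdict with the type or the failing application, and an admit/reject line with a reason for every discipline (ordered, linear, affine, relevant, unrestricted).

counts: w: 2×; y (bound): 1×; u (bound): 1×
use order (left to right): u, w, y, w
typing: well-typed — term : ((T1 -> T2 -> T2) -> T1) -> ((T2 -> T2) -> T1) -> T1
ordered: ✗ — repeated use of w ×2
linear: ✗ — repeated use of w ×2
affine: ✗ — repeated use of w ×2
relevant: ✓ — at least one use each (w, y, u)
unrestricted: ✓ — simply typable at ((T1 -> T2 -> T2) -> T1) -> ((T2 -> T2) -> T1) -> T1; W, C, E all held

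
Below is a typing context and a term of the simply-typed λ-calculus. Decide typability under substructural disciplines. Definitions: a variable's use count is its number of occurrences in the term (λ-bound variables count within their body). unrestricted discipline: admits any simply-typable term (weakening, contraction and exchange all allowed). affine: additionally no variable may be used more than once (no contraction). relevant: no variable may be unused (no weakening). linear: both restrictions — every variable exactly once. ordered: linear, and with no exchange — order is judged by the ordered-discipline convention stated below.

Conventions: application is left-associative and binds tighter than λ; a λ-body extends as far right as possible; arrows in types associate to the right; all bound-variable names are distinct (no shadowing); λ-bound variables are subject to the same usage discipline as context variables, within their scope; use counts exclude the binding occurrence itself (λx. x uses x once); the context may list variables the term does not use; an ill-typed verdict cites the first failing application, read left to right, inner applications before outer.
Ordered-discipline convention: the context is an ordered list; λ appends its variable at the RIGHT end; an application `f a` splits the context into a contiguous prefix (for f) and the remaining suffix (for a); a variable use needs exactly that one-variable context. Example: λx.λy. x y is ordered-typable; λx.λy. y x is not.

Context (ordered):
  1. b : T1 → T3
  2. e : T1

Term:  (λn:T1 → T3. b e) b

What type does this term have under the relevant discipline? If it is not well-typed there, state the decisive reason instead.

not well-typed under relevant — unused: n — weakening required
usage: b: 2×, e: 1×, n (λ-bound): 0×
left-to-right use order: b, e, b
typing: the term checks, with type T3
across the five disciplines: ordered ✗; linear ✗; affine ✗; relevant ✗; unrestricted ✓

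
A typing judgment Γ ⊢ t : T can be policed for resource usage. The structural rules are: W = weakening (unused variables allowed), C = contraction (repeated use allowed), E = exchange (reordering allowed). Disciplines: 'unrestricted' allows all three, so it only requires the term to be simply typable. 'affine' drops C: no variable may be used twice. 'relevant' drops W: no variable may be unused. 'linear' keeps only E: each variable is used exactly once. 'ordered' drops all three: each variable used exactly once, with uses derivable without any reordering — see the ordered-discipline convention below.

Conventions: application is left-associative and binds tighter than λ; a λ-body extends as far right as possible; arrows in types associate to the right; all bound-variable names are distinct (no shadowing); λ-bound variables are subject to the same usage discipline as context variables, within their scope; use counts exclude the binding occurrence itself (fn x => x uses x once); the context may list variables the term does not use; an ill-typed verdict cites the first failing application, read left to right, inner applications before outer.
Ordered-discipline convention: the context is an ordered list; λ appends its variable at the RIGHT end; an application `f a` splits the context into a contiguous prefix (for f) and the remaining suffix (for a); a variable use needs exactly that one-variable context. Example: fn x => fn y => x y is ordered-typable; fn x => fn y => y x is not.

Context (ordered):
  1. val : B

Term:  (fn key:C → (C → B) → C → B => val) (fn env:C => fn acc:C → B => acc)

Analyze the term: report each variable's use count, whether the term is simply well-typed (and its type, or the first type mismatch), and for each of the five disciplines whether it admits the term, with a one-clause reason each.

counts: val ×1, key (λ-bound) ×0, env (λ-bound) ×0, acc (λ-bound) ×1
uses in reading order: val, acc
typing: well-typed at B
ordered ✗ (needs weakening: key, env unused)
linear ✗ (needs weakening: key, env unused)
affine ✓ (at most one use each (val, key, env, acc))
relevant ✗ (needs weakening: key, env unused)
unrestricted ✓ (simply typable at B; W, C, E all held)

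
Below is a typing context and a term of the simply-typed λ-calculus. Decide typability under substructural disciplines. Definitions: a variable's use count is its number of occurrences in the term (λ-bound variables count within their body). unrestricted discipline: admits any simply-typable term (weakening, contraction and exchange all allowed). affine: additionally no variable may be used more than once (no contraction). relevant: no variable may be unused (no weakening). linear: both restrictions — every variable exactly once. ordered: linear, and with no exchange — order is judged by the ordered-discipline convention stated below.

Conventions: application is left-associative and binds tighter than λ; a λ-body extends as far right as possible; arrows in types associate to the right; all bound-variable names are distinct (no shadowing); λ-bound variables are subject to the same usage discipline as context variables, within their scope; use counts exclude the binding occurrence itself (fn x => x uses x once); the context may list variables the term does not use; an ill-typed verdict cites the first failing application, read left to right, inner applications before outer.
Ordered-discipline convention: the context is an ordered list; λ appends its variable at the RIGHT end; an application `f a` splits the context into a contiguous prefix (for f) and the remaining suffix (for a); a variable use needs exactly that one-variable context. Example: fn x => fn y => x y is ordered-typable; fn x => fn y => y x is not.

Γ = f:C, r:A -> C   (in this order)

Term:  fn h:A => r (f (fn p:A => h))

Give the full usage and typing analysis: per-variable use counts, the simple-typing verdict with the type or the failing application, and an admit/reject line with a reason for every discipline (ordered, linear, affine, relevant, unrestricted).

counts: f=1, r=1, h (bound)=1, p (bound)=0
order of uses: r, f, h
typing: ill-typed: applying a non-function (C)
ordered ✗ (not simply typable)
linear ✗ (fails simple typing)
affine ✗ (a type mismatch blocks all five)
relevant ✗ (the type mismatch rejects it)
unrestricted ✗ (not simply typable)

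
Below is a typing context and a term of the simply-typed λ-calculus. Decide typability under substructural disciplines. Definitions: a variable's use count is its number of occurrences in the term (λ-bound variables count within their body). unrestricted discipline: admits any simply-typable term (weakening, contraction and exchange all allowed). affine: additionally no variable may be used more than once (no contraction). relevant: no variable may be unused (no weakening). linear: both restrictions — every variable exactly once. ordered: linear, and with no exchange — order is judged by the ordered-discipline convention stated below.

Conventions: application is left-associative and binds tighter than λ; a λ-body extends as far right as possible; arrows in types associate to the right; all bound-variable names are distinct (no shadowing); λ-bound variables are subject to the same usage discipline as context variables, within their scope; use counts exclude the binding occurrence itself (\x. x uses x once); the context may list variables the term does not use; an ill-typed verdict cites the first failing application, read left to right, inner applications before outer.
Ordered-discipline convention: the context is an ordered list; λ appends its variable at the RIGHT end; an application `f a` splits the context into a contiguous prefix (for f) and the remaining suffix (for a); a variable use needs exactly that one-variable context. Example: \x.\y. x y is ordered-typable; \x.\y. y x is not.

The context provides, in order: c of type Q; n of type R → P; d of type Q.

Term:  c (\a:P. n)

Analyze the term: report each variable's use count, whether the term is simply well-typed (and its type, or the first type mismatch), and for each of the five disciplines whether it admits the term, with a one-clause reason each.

use counts: c: 1×; n: 1×; d: 0×; a (bound): 0×
order of uses: c, n
typing: ill-typed: can't apply a value of type Q
ordered ✗ (fails simple typing)
linear ✗ (a type mismatch blocks all five)
affine ✗ (the type mismatch rejects it)
relevant ✗ (not simply typable)
unrestricted ✗ (fails simple typing)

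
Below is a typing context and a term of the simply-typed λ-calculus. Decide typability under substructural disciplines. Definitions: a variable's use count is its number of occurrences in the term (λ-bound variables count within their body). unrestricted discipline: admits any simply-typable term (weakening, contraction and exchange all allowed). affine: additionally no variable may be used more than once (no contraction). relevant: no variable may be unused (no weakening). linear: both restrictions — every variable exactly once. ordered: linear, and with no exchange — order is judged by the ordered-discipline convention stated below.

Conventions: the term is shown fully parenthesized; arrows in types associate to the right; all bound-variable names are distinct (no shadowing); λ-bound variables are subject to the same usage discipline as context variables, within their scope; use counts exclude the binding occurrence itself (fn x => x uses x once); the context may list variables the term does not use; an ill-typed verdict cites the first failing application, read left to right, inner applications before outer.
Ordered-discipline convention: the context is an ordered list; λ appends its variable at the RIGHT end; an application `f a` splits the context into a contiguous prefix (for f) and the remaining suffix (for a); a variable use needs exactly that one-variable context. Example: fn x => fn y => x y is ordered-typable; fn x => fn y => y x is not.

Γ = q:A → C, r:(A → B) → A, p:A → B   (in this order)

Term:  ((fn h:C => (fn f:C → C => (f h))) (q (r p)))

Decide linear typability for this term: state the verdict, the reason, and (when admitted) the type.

yes — q, r, p, h, f: one use apiece; term : (C → C) → C
usage: q: 1×, r: 1×, p: 1×, h [bound]: 1×, f [bound]: 1×
left-to-right use order: f, h, q, r, p
typing: ✓ — (C → C) → C
all disciplines: ordered ✗; linear ✓; affine ✓; relevant ✓; unrestricted ✓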